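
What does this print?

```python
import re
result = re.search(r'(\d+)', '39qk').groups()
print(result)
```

Pattern: one or more of a digit (captured).
Unlike `match`, `search` isn't anchored — it looks for the pattern anywhere in the string.
The match spans [0:2] → '39'.
Captured: group 1 = '39'.

('39',)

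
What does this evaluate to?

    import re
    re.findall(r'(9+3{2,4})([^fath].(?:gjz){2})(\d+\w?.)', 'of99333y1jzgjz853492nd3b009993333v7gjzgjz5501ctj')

This matches one or more of the literal '9', then 2 to 4 of the literal '3' (captured); then any character except [fath], then any character, then the literal 'gjz' repeated 2 times (captured); then one or more of a digit, then optionally a word character, then any character (captured).
Walking the string: at [26:47] match '9993333v7gjzgjz5501ct', groups = ('9993333', 'v7gjzgjz', '5501ct').
`findall` packs the 3 group values into a tuple for every match.

[('9993333', 'v7gjzgjz', '5501ct')]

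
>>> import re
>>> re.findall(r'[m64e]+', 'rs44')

The pattern matches one or more of one of [m64e].
With no groups in the pattern, `findall` gives back each whole match — 1 here.

['44']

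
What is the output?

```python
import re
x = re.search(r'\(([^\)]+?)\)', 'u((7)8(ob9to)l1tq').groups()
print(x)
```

('(7',)

Unlike `match`, `search` isn't anchored — it looks for the pattern anywhere in the string.
The match spans [1:5] → '((7)'.
Captured: group 1 = '(7'.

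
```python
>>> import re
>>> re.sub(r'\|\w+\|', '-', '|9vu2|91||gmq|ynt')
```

Matches: at [0:6] → '|9vu2|'; at [9:14] → '|gmq|'.
Each match is replaced by '-'.

'-91|-ynt'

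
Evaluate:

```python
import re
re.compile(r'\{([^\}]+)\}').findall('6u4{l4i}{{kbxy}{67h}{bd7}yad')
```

['l4i', '{kbxy', '67h', 'bd7']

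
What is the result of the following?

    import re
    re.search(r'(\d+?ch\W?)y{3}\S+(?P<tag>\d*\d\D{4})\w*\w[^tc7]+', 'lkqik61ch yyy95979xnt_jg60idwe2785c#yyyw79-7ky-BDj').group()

This matches one or more of a digit (lazy), then the literal 'ch', then optionally a non-word character (captured); then exactly 3 of the literal 'y', then one or more of a non-whitespace character; then zero or more of a digit, then a digit, then exactly 4 of a non-digit (captured as 'tag'); then zero or more of a word character, then a word character; then one or more of any character except [tc7].
`search` walks the string left to right and returns the first match it finds.
The match spans [5:50] → '61ch yyy95979xnt_jg60idwe2785c#yyyw79-7ky-BDj'.
Captured: group 1 = '61ch ', group 2 = '7ky-B'.

'61ch yyy95979xnt_jg60idwe2785c#yyyw79-7ky-BDj'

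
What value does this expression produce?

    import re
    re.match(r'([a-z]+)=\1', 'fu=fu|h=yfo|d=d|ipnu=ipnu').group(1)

`\1` is not a pattern — it's the concrete string captured by group 1, re-applied verbatim.
`match` is anchored at position 0; if the pattern doesn't fit there, it returns None.
The match spans [0:5] → 'fu=fu'.
Captured: group 1 = 'fu'.

'fu'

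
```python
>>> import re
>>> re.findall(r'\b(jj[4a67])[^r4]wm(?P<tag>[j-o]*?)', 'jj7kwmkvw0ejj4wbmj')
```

[('jj7', '')]

Multiple groups make `findall` return tuples — one 2-tuple for the one match.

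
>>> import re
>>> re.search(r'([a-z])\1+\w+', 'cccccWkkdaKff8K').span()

A backreference is literal: `\1` must see the identical characters the first group matched.
`search` walks the string left to right and returns the first match it finds.
The match spans [0:15] → 'cccccWkkdaKff8K'.
Captured: group 1 = 'c'.

(0, 15)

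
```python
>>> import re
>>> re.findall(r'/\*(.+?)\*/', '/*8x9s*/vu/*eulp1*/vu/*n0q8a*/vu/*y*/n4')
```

['8x9s', 'eulp1', 'n0q8a', 'y']

A `+?`/`*?`/`{m,n}?` starts at its minimum and grows only as far as needed for what follows to match.
One capturing group, so `findall` returns just the captured substring from each match — 4 in all.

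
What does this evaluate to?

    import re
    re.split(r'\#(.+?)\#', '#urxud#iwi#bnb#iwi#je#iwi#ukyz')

With the lazy modifier that quantifier settles for the fewest repetitions that let the rest of the pattern succeed (the atoms after it are unaffected and can still be greedy).
Matches to split on: at [0:7] → '#urxud#'; at [10:15] → '#bnb#'; at [18:22] → '#je#'.
With a capturing group present, the delimiter's captured portion is kept in the result list.

['', 'urxud', 'iwi', 'bnb', 'iwi', 'je', 'iwi#ukyz']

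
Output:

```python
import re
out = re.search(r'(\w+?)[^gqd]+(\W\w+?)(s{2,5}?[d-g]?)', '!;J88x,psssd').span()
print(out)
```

(2, 10)

A `+?`/`*?`/`{m,n}?` starts at its minimum and grows only as far as needed for what follows to match.
The match spans [2:10] → 'J88x,pss'.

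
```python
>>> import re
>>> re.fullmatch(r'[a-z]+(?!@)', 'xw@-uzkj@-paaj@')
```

None

`(?!…)`/`(?<!…)` only lets a position through if the neighbouring text does NOT match; no characters are consumed.
`fullmatch` succeeds only if the pattern covers the string from start to end.
Here the pattern can't cover the whole string, so the call returns None.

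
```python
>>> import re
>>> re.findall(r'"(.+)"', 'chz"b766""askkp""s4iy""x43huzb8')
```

Because there's exactly one group, `findall` drops the full match and keeps group 1 from the one hit.

['b766""askkp""s4iy"']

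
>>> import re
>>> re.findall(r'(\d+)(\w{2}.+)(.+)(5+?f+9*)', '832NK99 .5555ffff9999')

`findall` packs the 4 group values into a tuple for every match.

[('832', 'NK99 .55', '5', '5ffff9999')]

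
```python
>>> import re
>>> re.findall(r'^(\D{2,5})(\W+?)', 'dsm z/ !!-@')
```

A non-greedy quantifier consumes as few characters as it can — just enough that the remainder of the pattern still matches from where it stops; whatever follows it matches normally.
Multiple groups make `findall` return tuples — one 2-tuple for the one match.

[('dsm z', '/')]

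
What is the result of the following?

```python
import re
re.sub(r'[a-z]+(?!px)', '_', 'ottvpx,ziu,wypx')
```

'_,_,_'

The negative lookahead/lookbehind blocks any match where the forbidden context is present.
Matches: at [0:6] → 'ottvpx'; at [7:10] → 'ziu'; at [11:15] → 'wypx'.
`sub` substitutes '_' at each match site.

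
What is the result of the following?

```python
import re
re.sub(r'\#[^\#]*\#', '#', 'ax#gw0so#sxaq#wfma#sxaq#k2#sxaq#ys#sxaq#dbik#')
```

Matches: at [2:9] → '#gw0so#'; at [13:19] → '#wfma#'; at [23:27] → '#k2#'; at [31:35] → '#ys#'; at [39:45] → '#dbik#'.
Each match is replaced by '#'.

'ax#sxaq#sxaq#sxaq#sxaq#'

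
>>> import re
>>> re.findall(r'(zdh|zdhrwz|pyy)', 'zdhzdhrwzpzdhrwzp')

`|` is ordered: at each position the engine commits to the first alternative that works.
One capturing group, so `findall` returns just the captured substring from each match — 3 in all.

['zdh', 'zdh', 'zdh']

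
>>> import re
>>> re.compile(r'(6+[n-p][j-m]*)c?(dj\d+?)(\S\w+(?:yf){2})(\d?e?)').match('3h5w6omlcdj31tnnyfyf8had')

`match` is anchored at position 0; if the pattern doesn't fit there, it returns None.
Here position 0 doesn't satisfy it, so the call returns None.

None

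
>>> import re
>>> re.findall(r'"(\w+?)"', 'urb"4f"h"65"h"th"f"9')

Matches: at [3:7] match '"4f"', group 1 = '4f'; at [8:12] match '"65"', group 1 = '65'; at [13:17] match '"th"', group 1 = 'th'.
One capturing group, so `findall` returns just the captured substring from each match — 3 in all.

['4f', '65', 'th']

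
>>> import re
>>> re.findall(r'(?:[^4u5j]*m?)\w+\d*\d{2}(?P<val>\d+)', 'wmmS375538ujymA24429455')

The pattern matches zero or more of any character except [4u5j], then optionally a literal 'm' (non-capturing group); then one or more of a word character, then zero or more of a digit, then exactly 2 of a digit; then one or more of a digit (captured as 'val').
Matches: at [0:23] match 'wmmS375538ujymA24429455', group 1 = '5'.
Because there's exactly one group, `findall` drops the full match and keeps group 1 from the one hit.

['5']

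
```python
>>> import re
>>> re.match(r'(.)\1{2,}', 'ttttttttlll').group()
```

`\1` is not a pattern — it's the concrete string captured by group 1, re-applied verbatim.
With `match`, the pattern is implicitly anchored at the beginning.
The match spans [0:8] → 'tttttttt'.
Captured: group 1 = 't'.

'tttttttt'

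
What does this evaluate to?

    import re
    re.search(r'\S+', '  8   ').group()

'8'

The pattern matches one or more of a non-whitespace character.
`re.search` scans for the first position where the pattern succeeds.
The match spans [2:3] → '8'.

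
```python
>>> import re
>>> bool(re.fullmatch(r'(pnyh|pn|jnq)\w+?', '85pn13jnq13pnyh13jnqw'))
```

False

`re.fullmatch` requires the pattern to consume the entire string.
Here there's no way to consume every character, so the call returns None, and `bool(None)` is False.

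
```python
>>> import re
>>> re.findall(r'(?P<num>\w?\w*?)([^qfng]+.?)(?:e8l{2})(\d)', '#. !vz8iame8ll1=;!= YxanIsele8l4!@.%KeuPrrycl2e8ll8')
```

[('', '#. !vz8iam', '1'), ('Yxan', 'Isele8l4!@.%KeuPrrycl2', '8')]

Multiple groups make `findall` return tuples — one 3-tuple for each match.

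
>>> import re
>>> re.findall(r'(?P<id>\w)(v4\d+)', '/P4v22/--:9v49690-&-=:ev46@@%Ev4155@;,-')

[('9', 'v49690'), ('e', 'v46'), ('E', 'v4155')]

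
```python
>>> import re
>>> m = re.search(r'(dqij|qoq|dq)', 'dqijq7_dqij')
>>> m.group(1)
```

'dqij'

Branches in `(...|...)` are attempted left-to-right; the first branch that allows the whole pattern to succeed is taken.
`re.search` scans for the first position where the pattern succeeds.
The match spans [0:4] → 'dqij'.
Captured: group 1 = 'dqij'.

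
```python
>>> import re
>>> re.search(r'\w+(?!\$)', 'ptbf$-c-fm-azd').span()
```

The negative lookahead/lookbehind blocks any match where the forbidden context is present.
`re.search` scans for the first position where the pattern succeeds.
The match spans [0:3] → 'ptb'.

(0, 3)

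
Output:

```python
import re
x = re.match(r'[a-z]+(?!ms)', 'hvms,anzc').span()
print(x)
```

The negative lookahead/lookbehind blocks any match where the forbidden context is present.
With `match`, the pattern is implicitly anchored at the beginning.
The match spans [0:4] → 'hvms'.

(0, 4)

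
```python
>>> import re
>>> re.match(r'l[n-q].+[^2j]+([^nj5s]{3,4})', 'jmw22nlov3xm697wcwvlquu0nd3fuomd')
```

The pattern matches a literal 'l'; then a character in [n-q], then one or more of any character; then one or more of any character except [2j]; then 3 to 4 of any character except [nj5s] (captured).
`re.match` won't scan ahead — the pattern has to work from the very first character.
Here the string doesn't start with a match, so the call returns None.

None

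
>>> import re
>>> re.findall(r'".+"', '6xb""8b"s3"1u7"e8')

Scanning left to right: at [3:15] → '""8b"s3"1u7"'.
No capturing groups, so `findall` returns the 1 full match string.

['""8b"s3"1u7"']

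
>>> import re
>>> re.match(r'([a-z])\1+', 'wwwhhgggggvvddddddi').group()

`\1` is not a pattern — it's the concrete string captured by group 1, re-applied verbatim.
`match` is anchored at position 0; if the pattern doesn't fit there, it returns None.
The match spans [0:3] → 'www'.
Captured: group 1 = 'w'.

'www'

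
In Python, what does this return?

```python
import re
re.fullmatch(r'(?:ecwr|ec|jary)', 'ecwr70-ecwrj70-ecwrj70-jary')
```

None

`re.fullmatch` is like wrapping the pattern in `^…$` (in single-line mode).
Here the string isn't matched end-to-end, so the call returns None.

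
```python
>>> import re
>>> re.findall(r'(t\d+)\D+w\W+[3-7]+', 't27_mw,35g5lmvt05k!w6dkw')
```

With a single group, `findall` returns only what that group captured — 1 item.

['t27']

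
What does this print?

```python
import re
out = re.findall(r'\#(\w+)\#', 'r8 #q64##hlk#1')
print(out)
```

['q64', 'hlk']

Walking the string: at [3:8] match '#q64#', group 1 = 'q64'; at [8:13] match '#hlk#', group 1 = 'hlk'.
`findall` collects group 1 from each match (2 total).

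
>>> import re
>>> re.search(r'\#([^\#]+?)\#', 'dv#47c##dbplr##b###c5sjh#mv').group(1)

'47c'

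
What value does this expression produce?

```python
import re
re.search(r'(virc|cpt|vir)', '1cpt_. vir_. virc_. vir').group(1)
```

The match spans [1:4] → 'cpt'.
Captured: group 1 = 'cpt'.

'cpt'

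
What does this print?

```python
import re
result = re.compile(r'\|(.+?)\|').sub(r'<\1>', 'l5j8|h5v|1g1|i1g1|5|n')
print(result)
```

Lazy quantifiers expand one character at a time until the remainder of the pattern can match.
Matches: at [4:9] → '|h5v|'; at [12:18] → '|i1g1|'.
`\1` in the replacement pulls in group 1's text for each match.

l5j8<h5v>1g1<i1g1>5|n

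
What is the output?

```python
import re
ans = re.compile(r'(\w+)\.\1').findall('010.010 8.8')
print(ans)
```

`\1` has to match the exact text group 1 already captured.
With a single group, `findall` returns only what that group captured — 2 items.

['010', '8']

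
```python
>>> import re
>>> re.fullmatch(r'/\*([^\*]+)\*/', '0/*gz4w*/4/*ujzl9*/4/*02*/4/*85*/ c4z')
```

None

`re.fullmatch` requires the pattern to consume the entire string.
Here the string isn't matched end-to-end, so the call returns None.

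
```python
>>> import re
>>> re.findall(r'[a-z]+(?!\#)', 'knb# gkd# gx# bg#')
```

`(?!…)`/`(?<!…)` only lets a position through if the neighbouring text does NOT match; no characters are consumed.
With no groups in the pattern, `findall` gives back each whole match — 4 here.

['kn', 'gk', 'g', 'b']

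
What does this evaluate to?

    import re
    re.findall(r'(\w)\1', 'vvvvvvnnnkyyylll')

['v', 'v', 'v', 'n', 'y', 'l']

`\1` is not a pattern — it's the concrete string captured by group 1, re-applied verbatim.
Scanning left to right: at [0:2] match 'vv', group 1 = 'v'; at [2:4] match 'vv', group 1 = 'v'; at [4:6] match 'vv', group 1 = 'v'; at [6:8] match 'nn', group 1 = 'n'; at [10:12] match 'yy', group 1 = 'y'; ….
With a single group, `findall` returns only what that group captured — 6 items.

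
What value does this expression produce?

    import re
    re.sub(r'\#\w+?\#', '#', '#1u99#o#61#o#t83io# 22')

'#o#o# 22'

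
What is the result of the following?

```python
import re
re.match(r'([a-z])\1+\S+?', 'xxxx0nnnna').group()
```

'xxxx0'

`re.match` won't scan ahead — the pattern has to work from the very first character.
The match spans [0:5] → 'xxxx0'.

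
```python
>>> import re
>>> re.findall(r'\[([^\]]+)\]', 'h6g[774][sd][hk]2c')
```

Scanning left to right: at [3:8] match '[774]', group 1 = '774'; at [8:12] match '[sd]', group 1 = 'sd'; at [12:16] match '[hk]', group 1 = 'hk'.
With a single group, `findall` returns only what that group captured — 3 items.

['774', 'sd', 'hk']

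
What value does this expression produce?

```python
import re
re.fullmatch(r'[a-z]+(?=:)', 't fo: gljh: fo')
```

None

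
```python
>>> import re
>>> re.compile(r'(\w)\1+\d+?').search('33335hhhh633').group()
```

A backreference is literal: `\1` must see the identical characters the first group matched.
`search` walks the string left to right and returns the first match it finds.
The match spans [0:5] → '33335'.
Captured: group 1 = '3'.

'33335'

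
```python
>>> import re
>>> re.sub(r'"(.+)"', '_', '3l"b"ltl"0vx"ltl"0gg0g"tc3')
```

Matches: at [2:23] → '"b"ltl"0vx"ltl"0gg0g"'.
Each match is replaced by '_'.

'3l_tc3'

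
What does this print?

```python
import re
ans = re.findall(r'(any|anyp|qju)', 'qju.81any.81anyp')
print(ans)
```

['qju', 'any', 'any']

Branches in `(...|...)` are attempted left-to-right; the first branch that allows the whole pattern to succeed is taken.
Scanning left to right: at [0:3] match 'qju', group 1 = 'qju'; at [6:9] match 'any', group 1 = 'any'; at [12:15] match 'any', group 1 = 'any'.
Because there's exactly one group, `findall` drops the full match and keeps group 1 from each hit.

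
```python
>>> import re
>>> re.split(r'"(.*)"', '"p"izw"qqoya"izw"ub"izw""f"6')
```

['', 'p"izw"qqoya"izw"ub"izw""f', '6']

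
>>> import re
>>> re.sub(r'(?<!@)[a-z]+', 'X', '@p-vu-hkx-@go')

The negative lookahead/lookbehind blocks any match where the forbidden context is present.
Matches: at [3:5] → 'vu'; at [6:9] → 'hkx'; at [12:13] → 'o'.
Every occurrence is swapped for 'X'.

'@p-X-X-@gX'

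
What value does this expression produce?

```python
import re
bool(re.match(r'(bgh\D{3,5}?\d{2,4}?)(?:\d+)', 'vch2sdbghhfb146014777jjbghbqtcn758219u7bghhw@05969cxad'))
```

False

With `match`, the pattern is implicitly anchored at the beginning.
Here the pattern fails at index 0, so the call returns None, and `bool(None)` is False.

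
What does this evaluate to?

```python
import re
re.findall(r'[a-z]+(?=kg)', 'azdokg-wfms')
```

Because the assertion is zero-width, the text it checks is not consumed and won't appear in the result.
With no groups in the pattern, `findall` gives back each whole match — 1 here.

['azdo']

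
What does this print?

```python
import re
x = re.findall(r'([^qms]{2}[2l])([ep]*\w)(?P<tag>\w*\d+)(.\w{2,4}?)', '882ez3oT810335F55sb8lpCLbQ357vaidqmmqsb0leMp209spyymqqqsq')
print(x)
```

This matches exactly 2 of any character except [qms], then one of [2l] (captured); then zero or more of one of [ep], then a word character (captured); then zero or more of a word character, then one or more of a digit (captured as 'tag'); then any character, then 2 to 4 of a word character (lazy) (captured).
Walking the string: at [0:50] match '882ez3oT810335F55sb8lpCLbQ357vaidqmmqsb0leMp209spy', groups = ('882', 'ez', '3oT810335F55sb8lpCLbQ357vaidqmmqsb0leMp209', 'spy').
4 groups means the one result is a tuple of 4 captured strings — 1 here.

[('882', 'ez', '3oT810335F55sb8lpCLbQ357vaidqmmqsb0leMp209', 'spy')]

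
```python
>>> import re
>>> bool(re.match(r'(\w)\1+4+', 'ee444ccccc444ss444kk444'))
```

The backreference `\1` re-matches whatever the first group consumed, character for character.
`re.match` only tries the pattern at the start of the string.
The match spans [0:5] → 'ee444'.
Captured: group 1 = 'e'.

True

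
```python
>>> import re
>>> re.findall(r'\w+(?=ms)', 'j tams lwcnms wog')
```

['ta', 'lwcn']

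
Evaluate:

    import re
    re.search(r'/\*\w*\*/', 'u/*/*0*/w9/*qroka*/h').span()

(3, 8)

`re.search` tries every starting position until one works.
The match spans [3:8] → '/*0*/'.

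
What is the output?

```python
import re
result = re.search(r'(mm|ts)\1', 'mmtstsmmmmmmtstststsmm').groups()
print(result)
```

The match spans [2:6] → 'tsts'.
Captured: group 1 = 'ts'.

('ts',)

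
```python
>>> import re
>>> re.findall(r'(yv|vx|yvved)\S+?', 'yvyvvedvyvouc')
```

['yv', 'yv']

Matches: at [0:3] match 'yvy', group 1 = 'yv'; at [8:11] match 'yvo', group 1 = 'yv'.
With a single group, `findall` returns only what that group captured — 2 items.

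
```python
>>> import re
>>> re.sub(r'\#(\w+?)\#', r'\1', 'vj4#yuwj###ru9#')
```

'vj4yuwj#ru9'

Each match is replaced using the text its own group 1 captured.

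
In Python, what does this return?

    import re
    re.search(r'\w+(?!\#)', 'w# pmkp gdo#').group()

`(?!…)`/`(?<!…)` only lets a position through if the neighbouring text does NOT match; no characters are consumed.
Unlike `match`, `search` isn't anchored — it looks for the pattern anywhere in the string.
The match spans [3:7] → 'pmkp'.

'pmkp'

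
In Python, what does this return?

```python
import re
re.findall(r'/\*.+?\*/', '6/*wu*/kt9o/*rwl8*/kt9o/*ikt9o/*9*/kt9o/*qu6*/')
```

['/*wu*/', '/*rwl8*/', '/*ikt9o/*9*/', '/*qu6*/']

With the lazy modifier that quantifier settles for the fewest repetitions that let the rest of the pattern succeed (the atoms after it are unaffected and can still be greedy).
Scanning left to right: at [1:7] → '/*wu*/'; at [11:19] → '/*rwl8*/'; at [23:35] → '/*ikt9o/*9*/'; at [39:46] → '/*qu6*/'.
Since nothing is captured, `findall` lists the 4 matched substrings directly.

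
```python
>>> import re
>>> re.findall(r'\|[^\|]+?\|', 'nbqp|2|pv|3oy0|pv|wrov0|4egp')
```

Since nothing is captured, `findall` lists the 3 matched substrings directly.

['|2|', '|3oy0|', '|wrov0|']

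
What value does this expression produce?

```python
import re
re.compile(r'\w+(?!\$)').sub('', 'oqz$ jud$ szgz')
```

'z$ d$ '

Because the assertion is negative and zero-width, positions next to the forbidden text are skipped.
`sub` substitutes '' at each match site.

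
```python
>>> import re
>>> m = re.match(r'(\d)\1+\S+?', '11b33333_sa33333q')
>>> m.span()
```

(0, 3)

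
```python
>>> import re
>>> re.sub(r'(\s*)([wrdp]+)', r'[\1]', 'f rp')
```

The pattern matches zero or more of whitespace (captured); then one or more of one of [wrdp] (captured).
Matches: at [1:4] → ' rp'.
Each match is replaced using the text its own group 1 captured.

'f[ ]'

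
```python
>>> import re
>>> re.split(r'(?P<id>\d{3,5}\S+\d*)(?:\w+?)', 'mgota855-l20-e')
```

Pattern: 3 to 5 of a digit, then one or more of a non-whitespace character, then zero or more of a digit (captured as 'id'); then one or more of a word character (lazy) (non-capturing group).
Matches to split on: at [5:14] → '855-l20-e'.
With a capturing group present, the delimiter's captured portion is kept in the result list.

['mgota', '855-l20-', '']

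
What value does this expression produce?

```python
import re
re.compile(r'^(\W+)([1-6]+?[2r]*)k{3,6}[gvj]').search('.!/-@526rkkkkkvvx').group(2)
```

The pattern matches anchored at the start of the string; then one or more of a non-word character (captured); then one or more of a character in [1-6] (lazy), then zero or more of one of [2r] (captured); then 3 to 6 of the literal 'k', then one of [gvj].
Unlike `match`, `search` isn't anchored — it looks for the pattern anywhere in the string.
The match spans [0:15] → '.!/-@526rkkkkkv'.
Captured: group 1 = '.!/-@', group 2 = '526r'.

'526r'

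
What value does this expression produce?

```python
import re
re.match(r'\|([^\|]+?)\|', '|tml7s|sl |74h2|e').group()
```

With `match`, the pattern is implicitly anchored at the beginning.
The match spans [0:7] → '|tml7s|'.

'|tml7s|'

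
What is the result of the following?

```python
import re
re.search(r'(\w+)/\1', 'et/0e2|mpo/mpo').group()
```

'mpo/mpo'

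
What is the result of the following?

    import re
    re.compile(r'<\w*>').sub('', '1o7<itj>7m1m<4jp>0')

'1o77m1m0'

Matches: at [3:8] → '<itj>'; at [12:17] → '<4jp>'.
`sub` substitutes '' at each match site.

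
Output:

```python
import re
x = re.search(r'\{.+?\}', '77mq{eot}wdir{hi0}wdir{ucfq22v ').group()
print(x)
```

A `+?`/`*?`/`{m,n}?` starts at its minimum and grows only as far as needed for what follows to match.
The match spans [4:9] → '{eot}'.

{eot}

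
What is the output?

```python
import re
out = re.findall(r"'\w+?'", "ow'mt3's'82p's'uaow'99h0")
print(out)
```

["'mt3'", "'82p'", "'uaow'"]

Matches: at [2:7] → "'mt3'"; at [8:13] → "'82p'"; at [14:20] → "'uaow'".
With no groups in the pattern, `findall` gives back each whole match — 3 here.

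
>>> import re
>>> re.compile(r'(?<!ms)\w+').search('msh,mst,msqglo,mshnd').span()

(0, 3)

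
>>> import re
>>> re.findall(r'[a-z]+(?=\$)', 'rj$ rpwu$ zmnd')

['rj', 'rpwu']

The positive lookaround only admits positions where the adjacent text matches; those characters stay outside the span.
Walking the string: at [0:2] → 'rj'; at [4:8] → 'rpwu'.
No capturing groups, so `findall` returns the 2 full match strings.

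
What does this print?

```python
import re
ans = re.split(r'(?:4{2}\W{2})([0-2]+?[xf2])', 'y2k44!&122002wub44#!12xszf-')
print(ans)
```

This matches exactly 2 of the literal '4', then exactly 2 of a non-word character (non-capturing group); then one or more of a character in [0-2] (lazy), then one of [xf2] (captured).
Matches to split on: at [3:9] → '44!&12'; at [16:22] → '44#!12'.
With a capturing group present, the delimiter's captured portion is kept in the result list.

['y2k', '12', '2002wub', '12', 'xszf-']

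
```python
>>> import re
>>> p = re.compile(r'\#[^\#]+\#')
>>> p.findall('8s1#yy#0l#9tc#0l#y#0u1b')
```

With no groups in the pattern, `findall` gives back each whole match — 3 here.

['#yy#', '#9tc#', '#y#']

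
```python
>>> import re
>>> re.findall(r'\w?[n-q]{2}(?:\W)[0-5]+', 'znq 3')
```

['znq 3']

This matches optionally a word character, then exactly 2 of a character in [n-q]; then a non-word character (non-capturing group); then one or more of a character in [0-5].
With no groups in the pattern, `findall` gives back each whole match — 1 here.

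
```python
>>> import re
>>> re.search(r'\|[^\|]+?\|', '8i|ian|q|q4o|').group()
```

The match spans [2:7] → '|ian|'.

'|ian|'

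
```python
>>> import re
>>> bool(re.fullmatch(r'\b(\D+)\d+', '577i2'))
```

False

Pattern: a word boundary (`\b`, zero-width); then one or more of a non-digit (captured); then one or more of a digit.
`re.fullmatch` is like wrapping the pattern in `^…$` (in single-line mode).
Here the string isn't matched end-to-end, so the call returns None, and `bool(None)` is False.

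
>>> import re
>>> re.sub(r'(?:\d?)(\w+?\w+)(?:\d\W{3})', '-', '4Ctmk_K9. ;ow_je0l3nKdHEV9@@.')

'--'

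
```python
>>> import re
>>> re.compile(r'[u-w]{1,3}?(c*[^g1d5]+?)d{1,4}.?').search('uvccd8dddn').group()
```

'uvccd8'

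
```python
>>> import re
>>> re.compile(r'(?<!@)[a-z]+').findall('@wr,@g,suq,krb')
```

['r', 'suq', 'krb']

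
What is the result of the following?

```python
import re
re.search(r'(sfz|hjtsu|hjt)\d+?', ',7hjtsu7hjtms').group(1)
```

'hjtsu'

The match spans [2:8] → 'hjtsu7'.
Captured: group 1 = 'hjtsu'.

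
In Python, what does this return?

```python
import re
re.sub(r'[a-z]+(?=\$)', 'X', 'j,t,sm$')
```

The lookaround is zero-width — it requires the adjacent text to match without consuming it, so the asserted text isn't part of the match.
Every occurrence is swapped for 'X'.

'j,t,X$'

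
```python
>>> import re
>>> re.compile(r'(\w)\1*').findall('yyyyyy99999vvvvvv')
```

['y', '9', 'v']

`\1` has to match the exact text group 1 already captured.
`findall` collects group 1 from each match (3 total).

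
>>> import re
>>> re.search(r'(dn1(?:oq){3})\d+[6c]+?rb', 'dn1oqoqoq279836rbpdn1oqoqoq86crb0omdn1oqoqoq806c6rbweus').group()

Pattern: the literal 'dn1', then the literal 'oq' repeated 3 times (captured); then one or more of a digit; then one or more of one of [6c] (lazy), then the literal 'rb'.
`re.search` tries every starting position until one works.
The match spans [0:17] → 'dn1oqoqoq279836rb'.
Captured: group 1 = 'dn1oqoqoq'.

'dn1oqoqoq279836rb'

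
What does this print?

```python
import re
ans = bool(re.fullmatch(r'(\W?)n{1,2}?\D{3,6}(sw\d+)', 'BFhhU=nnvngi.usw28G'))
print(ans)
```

False

For `fullmatch`, every character of the input must be accounted for by the pattern.
Here the string isn't matched end-to-end, so the call returns None, and `bool(None)` is False.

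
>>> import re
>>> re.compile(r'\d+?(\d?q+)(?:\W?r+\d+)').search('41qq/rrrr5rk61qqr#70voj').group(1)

Pattern: one or more of a digit (lazy); then optionally a digit, then one or more of a literal 'q' (captured); then optionally a non-word character, then one or more of the literal 'r', then one or more of a digit (non-capturing group).
With the lazy modifier that quantifier settles for the fewest repetitions that let the rest of the pattern succeed (the atoms after it are unaffected and can still be greedy).
`re.search` scans for the first position where the pattern succeeds.
The match spans [0:10] → '41qq/rrrr5'.
Captured: group 1 = '1qq'.

'1qq'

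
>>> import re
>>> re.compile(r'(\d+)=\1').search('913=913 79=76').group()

'913=913'

After group 1 captures some text, `\1` only succeeds where that same text appears again.
`re.search` scans for the first position where the pattern succeeds.
The match spans [0:7] → '913=913'.
Captured: group 1 = '913'.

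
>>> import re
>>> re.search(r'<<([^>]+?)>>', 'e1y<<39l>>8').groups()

Unlike `match`, `search` isn't anchored — it looks for the pattern anywhere in the string.
The match spans [3:10] → '<<39l>>'.
Captured: group 1 = '39l'.

('39l',)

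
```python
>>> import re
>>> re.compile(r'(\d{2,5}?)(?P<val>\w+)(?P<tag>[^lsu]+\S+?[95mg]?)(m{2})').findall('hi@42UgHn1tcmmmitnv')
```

`findall` packs the 4 group values into a tuple for every match.

[('42', 'UgHn1t', 'cm', 'mm')]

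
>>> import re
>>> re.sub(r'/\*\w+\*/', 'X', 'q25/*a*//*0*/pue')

'q25XXpue'

`sub` substitutes 'X' at each match site.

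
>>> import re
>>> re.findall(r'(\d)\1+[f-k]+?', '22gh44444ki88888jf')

['2', '4', '8']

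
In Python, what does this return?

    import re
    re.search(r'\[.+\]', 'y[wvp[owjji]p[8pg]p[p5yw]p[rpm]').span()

The match spans [1:31] → '[wvp[owjji]p[8pg]p[p5yw]p[rpm]'.

(1, 31)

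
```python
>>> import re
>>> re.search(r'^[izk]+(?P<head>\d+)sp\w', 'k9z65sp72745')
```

This matches anchored at the start of the string; then one or more of one of [izk]; then one or more of a digit (captured as 'head'); then the literal 'sp', then a word character.
Here no position works, so the call returns None.

None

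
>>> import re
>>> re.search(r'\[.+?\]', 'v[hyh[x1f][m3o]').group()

A non-greedy quantifier consumes as few characters as it can — just enough that the remainder of the pattern still matches from where it stops; whatever follows it matches normally.
The match spans [1:10] → '[hyh[x1f]'.

'[hyh[x1f]'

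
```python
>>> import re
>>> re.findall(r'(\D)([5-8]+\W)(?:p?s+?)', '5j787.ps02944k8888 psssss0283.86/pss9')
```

Multiple groups make `findall` return tuples — one 2-tuple for each match.

[('j', '787.'), ('k', '8888 '), ('.', '86/')]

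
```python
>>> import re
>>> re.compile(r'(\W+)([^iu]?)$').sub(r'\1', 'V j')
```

'V '

`\1` in the replacement pulls in group 1's text for each match.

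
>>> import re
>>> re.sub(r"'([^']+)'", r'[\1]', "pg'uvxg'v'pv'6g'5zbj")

Matches: at [2:8] → "'uvxg'"; at [9:13] → "'pv'".
Each match is replaced using the text its own group 1 captured.

"pg[uvxg]v[pv]6g'5zbj"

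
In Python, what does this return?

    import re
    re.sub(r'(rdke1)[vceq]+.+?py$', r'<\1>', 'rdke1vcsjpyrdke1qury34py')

'<rdke1>'

Pattern: the literal 'rdk', then the literal 'e1' (captured); then one or more of one of [vceq]; then one or more of any character (lazy), then the literal 'py'; then anchored at the end.
Matches: at [0:24] → 'rdke1vcsjpyrdke1qury34py'.
Each match is replaced using the text its own group 1 captured.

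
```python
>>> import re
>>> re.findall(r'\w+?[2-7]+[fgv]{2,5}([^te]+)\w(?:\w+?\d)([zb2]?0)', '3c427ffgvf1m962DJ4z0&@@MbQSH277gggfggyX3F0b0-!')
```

[('1m962DJ4z0&@@MbQSH277gggfggyX', 'b0')]

Pattern: one or more of a word character (lazy), then one or more of a character in [2-7], then 2 to 5 of one of [fgv]; then one or more of any character except [te] (captured); then a word character; then one or more of a word character (lazy), then a digit (non-capturing group); then optionally one of [zb2], then a literal '0' (captured).
Scanning left to right: at [0:44] match '3c427ffgvf1m962DJ4z0&@@MbQSH277gggfggyX3F0b0', groups = ('1m962DJ4z0&@@MbQSH277gggfggyX', 'b0').
`findall` packs the 2 group values into a tuple for every match.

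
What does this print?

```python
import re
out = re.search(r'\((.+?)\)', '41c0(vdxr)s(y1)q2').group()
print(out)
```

(vdxr)

Because the quantifier is non-greedy, it stops expanding at the earliest point where the rest of the pattern can succeed.
`re.search` scans for the first position where the pattern succeeds.
The match spans [4:10] → '(vdxr)'.
Captured: group 1 = 'vdxr'.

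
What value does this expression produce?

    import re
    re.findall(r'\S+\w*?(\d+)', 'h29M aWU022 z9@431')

Because there's exactly one group, `findall` drops the full match and keeps group 1 from each hit.

['9', '2', '1']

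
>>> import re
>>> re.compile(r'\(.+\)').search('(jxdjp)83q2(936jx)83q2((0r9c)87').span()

(0, 29)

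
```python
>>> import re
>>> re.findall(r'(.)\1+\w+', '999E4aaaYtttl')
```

After group 1 captures some text, `\1` only succeeds where that same text appears again.
One capturing group, so `findall` returns just the captured substring from the one match — 1 in all.

['9']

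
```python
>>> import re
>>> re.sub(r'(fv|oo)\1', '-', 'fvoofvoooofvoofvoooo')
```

The backreference `\1` re-matches whatever the first group consumed, character for character.
Matches: at [6:10] → 'oooo'; at [16:20] → 'oooo'.
`sub` substitutes '-' at each match site.

'fvoofv-fvoofv-'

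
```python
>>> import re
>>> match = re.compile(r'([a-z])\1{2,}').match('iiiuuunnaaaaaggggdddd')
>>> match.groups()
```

('i',)

After group 1 captures some text, `\1` only succeeds where that same text appears again.
`re.match` won't scan ahead — the pattern has to work from the very first character.
The match spans [0:3] → 'iii'.
Captured: group 1 = 'i'.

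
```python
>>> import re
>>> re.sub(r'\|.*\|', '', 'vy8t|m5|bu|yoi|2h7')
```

'vy8t2h7'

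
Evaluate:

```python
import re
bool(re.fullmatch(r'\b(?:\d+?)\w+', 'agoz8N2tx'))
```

False

This matches a word boundary (`\b`, zero-width); then one or more of a digit (lazy) (non-capturing group); then one or more of a word character.
For `fullmatch`, every character of the input must be accounted for by the pattern.
Here there's no way to consume every character, so the call returns None, and `bool(None)` is False.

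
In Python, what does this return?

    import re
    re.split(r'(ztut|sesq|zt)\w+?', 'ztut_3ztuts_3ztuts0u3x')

Alternation tries branches left to right and keeps the first one that lets the overall match succeed at that position.
Matches to split on: at [0:5] → 'ztut_'; at [6:11] → 'ztuts'; at [13:18] → 'ztuts'.
`re.split` interleaves the captured-group text with the surrounding fragments.

['', 'ztut', '3', 'ztut', '_3', 'ztut', '0u3x']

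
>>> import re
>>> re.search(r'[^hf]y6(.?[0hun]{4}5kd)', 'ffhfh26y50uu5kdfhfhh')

Pattern: any character except [hf], then the literal 'y6'; then optionally any character, then exactly 4 of one of [0hun], then the literal '5kd' (captured).
Here the pattern never matches, so the call returns None.

None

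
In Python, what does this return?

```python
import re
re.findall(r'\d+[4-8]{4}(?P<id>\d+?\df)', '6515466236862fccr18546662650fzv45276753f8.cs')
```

The pattern matches one or more of a digit, then exactly 4 of a character in [4-8]; then one or more of a digit (lazy), then a digit, then a literal 'f' (captured as 'id').
Walking the string: at [0:14] match '6515466236862f', group 1 = '236862f'; at [17:29] match '18546662650f', group 1 = '2650f'.
Because there's exactly one group, `findall` drops the full match and keeps group 1 from each hit.

['236862f', '2650f']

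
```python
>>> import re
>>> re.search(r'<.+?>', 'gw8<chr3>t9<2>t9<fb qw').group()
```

The match spans [3:9] → '<chr3>'.

'<chr3>'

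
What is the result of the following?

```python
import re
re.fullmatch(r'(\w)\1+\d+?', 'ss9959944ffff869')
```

None

A backreference is literal: `\1` must see the identical characters the first group matched.
For `fullmatch`, every character of the input must be accounted for by the pattern.
Here there's no way to consume every character, so the call returns None.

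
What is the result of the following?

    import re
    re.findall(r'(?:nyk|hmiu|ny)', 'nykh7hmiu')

['nyk', 'hmiu']

Alternation tries branches left to right and keeps the first one that lets the overall match succeed at that position.
`findall` yields the raw match text (2 of them) because the pattern has no groups.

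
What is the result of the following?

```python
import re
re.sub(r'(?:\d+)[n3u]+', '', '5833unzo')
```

This matches one or more of a digit (non-capturing group); then one or more of one of [n3u].
Each match is replaced by ''.

'zo'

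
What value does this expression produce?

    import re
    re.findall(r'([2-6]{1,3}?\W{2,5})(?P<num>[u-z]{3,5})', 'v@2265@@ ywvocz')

The pattern matches 1 to 3 of a character in [2-6] (lazy), then 2 to 5 of a non-word character (captured); then 3 to 5 of a character in [u-z] (captured as 'num').
2 groups means the one result is a tuple of 2 captured strings — 1 here.

[('265@@ ', 'ywv')]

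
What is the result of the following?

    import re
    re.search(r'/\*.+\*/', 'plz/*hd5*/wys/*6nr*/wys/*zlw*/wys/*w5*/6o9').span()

Unlike `match`, `search` isn't anchored — it looks for the pattern anywhere in the string.
The match spans [3:39] → '/*hd5*/wys/*6nr*/wys/*zlw*/wys/*w5*/'.

(3, 39)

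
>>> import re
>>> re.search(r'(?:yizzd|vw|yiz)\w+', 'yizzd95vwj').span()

(0, 10)

Unlike `match`, `search` isn't anchored — it looks for the pattern anywhere in the string.
The match spans [0:10] → 'yizzd95vwj'.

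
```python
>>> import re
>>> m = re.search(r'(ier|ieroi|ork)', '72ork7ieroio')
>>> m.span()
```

(2, 5)

`search` walks the string left to right and returns the first match it finds.
The match spans [2:5] → 'ork'.
Captured: group 1 = 'ork'.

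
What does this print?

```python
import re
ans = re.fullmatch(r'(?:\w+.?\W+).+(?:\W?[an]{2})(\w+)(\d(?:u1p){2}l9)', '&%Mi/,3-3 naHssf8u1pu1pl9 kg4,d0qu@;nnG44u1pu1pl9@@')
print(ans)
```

Pattern: one or more of a word character, then optionally any character, then one or more of a non-word character (non-capturing group); then one or more of any character; then optionally a non-word character, then exactly 2 of one of [an] (non-capturing group); then one or more of a word character (captured); then a digit, then the literal 'u1p' repeated 2 times, then the literal 'l9' (captured).
`re.fullmatch` requires the pattern to consume the entire string.
Here there's no way to consume every character, so the call returns None.

None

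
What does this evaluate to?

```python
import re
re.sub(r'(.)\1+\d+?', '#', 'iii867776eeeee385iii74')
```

'#6##85#4'

After group 1 captures some text, `\1` only succeeds where that same text appears again.
Matches: at [0:4] → 'iii8'; at [5:9] → '7776'; at [9:15] → 'eeeee3'; at [17:21] → 'iii7'.
Every occurrence is swapped for '#'.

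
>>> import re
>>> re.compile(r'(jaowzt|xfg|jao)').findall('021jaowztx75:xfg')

Alternation isn't longest-match — the leftmost alternative that fits at this position is chosen.
Matches: at [3:9] match 'jaowzt', group 1 = 'jaowzt'; at [13:16] match 'xfg', group 1 = 'xfg'.
Because there's exactly one group, `findall` drops the full match and keeps group 1 from each hit.

['jaowzt', 'xfg']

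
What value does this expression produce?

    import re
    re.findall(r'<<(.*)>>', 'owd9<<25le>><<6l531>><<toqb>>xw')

Matches: at [4:29] match '<<25le>><<6l531>><<toqb>>', group 1 = '25le>><<6l531>><<toqb'.
`findall` collects group 1 from the one match (1 total).

['25le>><<6l531>><<toqb']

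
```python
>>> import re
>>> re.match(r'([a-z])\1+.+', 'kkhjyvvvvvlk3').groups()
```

The match spans [0:13] → 'kkhjyvvvvvlk3'.
Captured: group 1 = 'k'.

('k',)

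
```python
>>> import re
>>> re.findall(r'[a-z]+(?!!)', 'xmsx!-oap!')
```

Because the assertion is negative and zero-width, positions next to the forbidden text are skipped.
Walking the string: at [0:3] → 'xms'; at [6:8] → 'oa'.
Since nothing is captured, `findall` lists the 2 matched substrings directly.

['xms', 'oa']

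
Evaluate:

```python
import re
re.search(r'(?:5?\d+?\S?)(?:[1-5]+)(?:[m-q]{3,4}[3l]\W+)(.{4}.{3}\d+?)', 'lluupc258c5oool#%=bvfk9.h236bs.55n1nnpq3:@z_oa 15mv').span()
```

This matches optionally the literal '5', then one or more of a digit (lazy), then optionally a non-whitespace character (non-capturing group); then one or more of a character in [1-5] (non-capturing group); then 3 to 4 of a character in [m-q], then one of [3l], then one or more of a non-word character (non-capturing group); then exactly 4 of any character, then exactly 3 of any character, then one or more of a digit (lazy) (captured).
Unlike `match`, `search` isn't anchored — it looks for the pattern anywhere in the string.
The match spans [6:26] → '258c5oool#%=bvfk9.h2'.
Captured: group 1 = 'bvfk9.h2'.

(6, 26)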